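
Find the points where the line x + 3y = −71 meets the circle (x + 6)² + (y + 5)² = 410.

Express y = (−71 − x)/3 and substitute into the circle:
10x² + 220x − 230 = 0  ⟹  x² + 22x − 23 = 0
x = 1 or x = −23, giving (1, −24) and (−23, −16).

(−23, −16) and (1, −24)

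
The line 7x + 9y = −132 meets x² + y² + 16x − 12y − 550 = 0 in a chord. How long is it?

The distance from (−8, 6) to the line is 130/√130, and r² = 650.
Chord = 2√(r² − d²) = 2·√(520) = 4√130.

4√130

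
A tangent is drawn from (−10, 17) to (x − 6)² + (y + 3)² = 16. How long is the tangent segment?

With centre O = (6, −3), |OP|² = 656 and r² = 16.
The tangent meets the radius at right angles, so tangent² = |PO|² − r² = 656 − 16 = 640.

8√10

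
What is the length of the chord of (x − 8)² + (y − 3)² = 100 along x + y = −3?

From the line, y = −x − 3. Substituting:
2x² − 4x = 0  ⟹  x² − 2x = 0
x = 2 or x = 0, giving (2, −5) and (0, −3).
|(2, −5) − (0, −3)| = √((2)² + (−2)²) = 2√2.

2√2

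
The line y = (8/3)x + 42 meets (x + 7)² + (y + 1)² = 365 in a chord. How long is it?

The distance from (−7, −1) to the line is 73/√73, and r² = 365.
Half the chord is √(r² − d²) = √(292), so the full chord is 4√73.

4√73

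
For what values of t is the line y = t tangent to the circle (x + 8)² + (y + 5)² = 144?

Tangency holds when the distance from the centre (−8, −5) to the line equals the radius 12:
|0·(−8) + 1·(−5) − t| / √1 = 12
|t − (−5)| = 12, so t = 7 or t = −17.

t = −17 or t = 7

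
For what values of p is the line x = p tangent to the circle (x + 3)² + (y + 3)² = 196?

p = −17 or p = 11

For a tangent, require d(centre, line) = r = 14.
|1·(−3) + 0·(−3) − p| / √1 = 14
|p − (−3)| = 14, so p = 11 or p = −17.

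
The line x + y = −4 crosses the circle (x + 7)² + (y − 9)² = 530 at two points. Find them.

Substitute y = −x − 4:
2x² + 40x − 312 = 0  ⟹  x² + 20x − 156 = 0
x = 6 or x = −26, giving (6, −10) and (−26, 22).

(−26, 22) and (6, −10)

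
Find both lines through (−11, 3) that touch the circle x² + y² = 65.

A line y − (3) = m(x − (−11)) is tangent when its distance from (0, 0) is √65:
[m·(11) − (−3)]² = 65(m² + 1)
28m² + 33m − 28 = 0, so m = −7/4 or m = 4/7.
Through (−11, 3) these give 7x + 4y = −65 and 4x − 7y = −65.

7x + 4y = −65 and 4x − 7y = −65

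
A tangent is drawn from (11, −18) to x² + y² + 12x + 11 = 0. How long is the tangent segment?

14√3

The centre is (−6, 0) and r = 5. The square of the distance from P to the centre is 289 + 324 = 613.
Power of the point: PT² = |PO|² − r² = 588, so PT = 14√3.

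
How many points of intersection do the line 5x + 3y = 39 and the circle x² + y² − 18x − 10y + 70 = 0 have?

2

d² = (5·9 + 3·5 − (39))²/34 = 441/34; r² = 36.
Since d² < r², the line cuts the circle twice.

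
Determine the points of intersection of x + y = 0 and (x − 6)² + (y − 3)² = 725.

(−17, 17) and (20, −20)

Express y = −x and substitute into the circle:
2x² − 6x − 680 = 0  ⟹  x² − 3x − 340 = 0
x = 20 or x = −17, giving (20, −20) and (−17, 17).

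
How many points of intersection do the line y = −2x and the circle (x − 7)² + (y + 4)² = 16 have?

Centre (7, −4), r² = 16. Distance² from centre to line = (10)²/5 = 20.
Since d² > r², the line lies outside the circle.

0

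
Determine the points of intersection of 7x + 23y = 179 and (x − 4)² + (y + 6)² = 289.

Express y = (179 − 7x)/23 and substitute into the circle:
578x² − 8670x − 43928 = 0  ⟹  x² − 15x − 76 = 0
x = 19 or x = −4, giving (19, 2) and (−4, 9).

(−4, 9) and (19, 2)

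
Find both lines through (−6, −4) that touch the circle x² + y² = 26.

Write the tangent as mx − y + (−4 − m·(−6)) = 0 and set its distance from the centre to √26:
[m·(6) − (4)]² = 26(m² + 1)
5m² − 24m − 5 = 0, so m = −1/5 or m = 5.
With m = −1/5: x + 5y = −26. With m = 5: 5x − y = −26.

x + 5y = −26 and 5x − y = −26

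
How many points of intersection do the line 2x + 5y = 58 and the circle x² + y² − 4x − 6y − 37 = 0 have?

0

d² = (2·2 + 5·3 − (58))²/29 = 1521/29; r² = 50.
Since d² > r², the line lies outside the circle.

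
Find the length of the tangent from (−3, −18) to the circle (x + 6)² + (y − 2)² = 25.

The centre is (−6, 2) and r = 5. The square of the distance from P to the centre is 9 + 400 = 409.
By the tangent–radius right angle, tangent length = √(|PO|² − r²) = √384 = 8√6.

8√6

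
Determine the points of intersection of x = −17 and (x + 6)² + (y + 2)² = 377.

The line gives x = −17. Substituting into the circle:
y² + 4y − 252 = 0
y = 14 or y = −18, giving (−17, 14) and (−17, −18).

(−17, −18) and (−17, 14)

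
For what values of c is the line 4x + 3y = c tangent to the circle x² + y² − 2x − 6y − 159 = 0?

c = −52 or c = 78

Tangency holds when the distance from the centre (1, 3) to the line equals the radius 13:
|4·1 + 3·3 − c| / √25 = 13
|c − (13)| = 13·5, so c = 78 or c = −52.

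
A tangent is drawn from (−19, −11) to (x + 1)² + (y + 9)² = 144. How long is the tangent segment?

The centre is (−1, −9) and r = 12. The square of the distance from P to the centre is 324 + 4 = 328.
By the tangent–radius right angle, tangent length = √(|PO|² − r²) = √184 = 2√46.

2√46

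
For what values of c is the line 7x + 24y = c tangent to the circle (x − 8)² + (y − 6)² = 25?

c = 75 or c = 325

The line touches the circle iff its distance from (8, 6) is 5:
|7·8 + 24·6 − c| / √625 = 5
|c − (200)| = 5·25, so c = 325 or c = 75.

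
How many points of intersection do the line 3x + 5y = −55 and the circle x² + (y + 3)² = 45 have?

Centre (0, −3), r² = 45. Distance² from centre to line = (40)²/34 = 800/17.
Since d² > r², the line lies outside the circle.

0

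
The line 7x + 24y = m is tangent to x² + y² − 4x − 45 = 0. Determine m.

m = −161 or m = 189

For a tangent, require d(centre, line) = r = 7.
|7·2 + 24·0 − m| / √625 = 7
|m − (14)| = 7·25, so m = 189 or m = −161.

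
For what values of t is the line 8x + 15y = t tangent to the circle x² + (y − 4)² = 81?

Tangency holds when the distance from the centre (0, 4) to the line equals the radius 9:
|8·0 + 15·4 − t| / √289 = 9
|t − (60)| = 9·17, so t = 213 or t = −93.

t = −93 or t = 213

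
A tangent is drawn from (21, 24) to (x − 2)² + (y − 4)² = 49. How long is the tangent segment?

2√178

The centre is (2, 4) and r = 7. The square of the distance from P to the centre is 361 + 400 = 761.
By the tangent–radius right angle, tangent length = √(|PO|² − r²) = √712 = 2√178.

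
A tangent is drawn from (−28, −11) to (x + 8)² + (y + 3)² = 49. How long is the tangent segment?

√415

With centre O = (−8, −3), |OP|² = 464 and r² = 49.
By the tangent–radius right angle, tangent length = √(|PO|² − r²) = √415.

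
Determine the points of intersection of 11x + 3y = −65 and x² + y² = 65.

(−7, 4) and (−4, −7)

From the line, y = (−65 − 11x)/3. Substituting:
130x² + 1430x + 3640 = 0  ⟹  x² + 11x + 28 = 0
x = −4 or x = −7, giving (−4, −7) and (−7, 4).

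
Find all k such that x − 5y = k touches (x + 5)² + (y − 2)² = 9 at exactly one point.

Tangency holds when the distance from the centre (−5, 2) to the line equals the radius 3:
|1·(−5) − 5·2 − k| / √26 = 3
|k − (−15)| = 3√26.

k = −15 ± 3√26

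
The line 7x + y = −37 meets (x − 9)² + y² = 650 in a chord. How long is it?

Centre (9, 0), r² = 650. Perpendicular distance d from centre to line = |100| / √50 = 100/√50.
Half the chord is √(r² − d²) = √(450), so the full chord is 30√2.

30√2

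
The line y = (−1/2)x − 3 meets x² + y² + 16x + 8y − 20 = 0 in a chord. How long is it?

8√5

The distance from (−8, −4) to the line is 10/√5, and r² = 100.
Half the chord is √(r² − d²) = √(80), so the full chord is 8√5.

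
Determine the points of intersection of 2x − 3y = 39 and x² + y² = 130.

(3, −11) and (9, −7)

From the line, y = (−39 + 2x)/3. Substituting:
13x² − 156x + 351 = 0  ⟹  x² − 12x + 27 = 0
x = 9 or x = 3, giving (9, −7) and (3, −11).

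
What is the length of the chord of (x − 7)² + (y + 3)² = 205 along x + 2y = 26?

The distance from (7, −3) to the line is 25/√5, and r² = 205.
Chord = 2√(r² − d²) = 2·√(80) = 8√5.

8√5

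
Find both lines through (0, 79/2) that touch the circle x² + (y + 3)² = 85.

A line y − (79/2) = m(x − (0)) is tangent when its distance from (0, −3) is √85:
(0m − (−85/2))² = 85(m² + 1)
4m² − 81 = 0, so m = −9/2 or m = 9/2.
With m = −9/2: 9x + 2y = 79. With m = 9/2: 9x − 2y = −79.

9x + 2y = 79 and 9x − 2y = −79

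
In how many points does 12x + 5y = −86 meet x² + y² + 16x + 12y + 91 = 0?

0

Substituting the line into the circle gives 169x² + 1744x + 4511 = 0.
Δ = 3041536 − 3049436 = −7900.
No real roots: the line does not meet the circle.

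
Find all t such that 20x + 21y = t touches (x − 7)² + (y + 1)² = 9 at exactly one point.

Tangency holds when the distance from the centre (7, −1) to the line equals the radius 3:
|20·7 + 21·(−1) − t| / √841 = 3
|t − (119)| = 3·29, so t = 206 or t = 32.

t = 32 or t = 206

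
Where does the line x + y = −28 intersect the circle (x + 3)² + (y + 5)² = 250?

Express y = −x − 28 and substitute into the circle:
2x² + 52x + 288 = 0  ⟹  x² + 26x + 144 = 0
x = −8 or x = −18, giving (−8, −20) and (−18, −10).

(−18, −10) and (−8, −20)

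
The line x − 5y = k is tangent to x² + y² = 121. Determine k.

k = ±11√26

Tangency holds when the distance from the centre (0, 0) to the line equals the radius 11:
|1·0 − 5·0 − k| / √26 = 11
|k| = 11√26.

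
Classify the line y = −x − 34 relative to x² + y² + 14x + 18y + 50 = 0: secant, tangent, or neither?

Substituting the line into the circle gives 2x² + 64x + 594 = 0.
Discriminant = (64)² − 4·2·(594) = −656 < 0.
No real roots: the line does not meet the circle.

neither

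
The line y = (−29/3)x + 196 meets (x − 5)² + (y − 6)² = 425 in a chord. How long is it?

5√34

From the line, y = (588 − 29x)/3. Substituting:
850x² − 33150x + 321300 = 0  ⟹  x² − 39x + 378 = 0
x = 21 or x = 18, giving (21, −7) and (18, 22).
|(21, −7) − (18, 22)| = √((3)² + (−29)²) = 5√34.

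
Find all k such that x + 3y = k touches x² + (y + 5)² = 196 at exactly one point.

k = −15 ± 14√10

Tangency holds when the distance from the centre (0, −5) to the line equals the radius 14:
|1·0 + 3·(−5) − k| / √10 = 14
|k − (−15)| = 14√10.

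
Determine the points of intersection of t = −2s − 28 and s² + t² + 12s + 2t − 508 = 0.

(−22, 16) and (−2, −24)

From the line, t = −2s − 28. Substituting:
5s² + 120s + 220 = 0  ⟹  s² + 24s + 44 = 0
s = −2 or s = −22, giving (−2, −24) and (−22, 16).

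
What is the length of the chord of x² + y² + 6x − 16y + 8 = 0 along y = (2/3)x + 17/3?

4√13

The distance from (−3, 8) to the line is 13/√13, and r² = 65.
Chord = 2√(r² − d²) = 2·√(52) = 4√13.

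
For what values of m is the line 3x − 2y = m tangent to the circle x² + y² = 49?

For a tangent, require d(centre, line) = r = 7.
|3·0 − 2·0 − m| / √13 = 7
|m| = 7√13.

m = ±7√13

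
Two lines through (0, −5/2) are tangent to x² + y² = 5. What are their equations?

A line y − (−5/2) = m(x − (0)) is tangent when its distance from (0, 0) is √5:
[m·(0) − (5/2)]² = 5(m² + 1)
4m² − 1 = 0, so m = −1/2 or m = 1/2.
Through (0, −5/2) these give x + 2y = −5 and x − 2y = 5.

x + 2y = −5 and x − 2y = 5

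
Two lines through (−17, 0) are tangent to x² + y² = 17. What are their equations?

Write the tangent as mx − y + (0 − m·(−17)) = 0 and set its distance from the centre to √17:
(17m − (0))² = 17(m² + 1)
16m² − 1 = 0, so m = −1/4 or m = 1/4.
With m = −1/4: x + 4y = −17. With m = 1/4: x − 4y = −17.

x + 4y = −17 and x − 4y = −17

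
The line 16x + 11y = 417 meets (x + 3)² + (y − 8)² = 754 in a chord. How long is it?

2√377

The distance from (−3, 8) to the line is 377/√377, and r² = 754.
Chord = 2√(r² − d²) = 2·√(377) = 2√377.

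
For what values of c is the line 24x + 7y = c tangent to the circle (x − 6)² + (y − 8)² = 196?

c = −150 or c = 550

For a tangent, require d(centre, line) = r = 14.
|24·6 + 7·8 − c| / √625 = 14
|c − (200)| = 14·25, so c = 550 or c = −150.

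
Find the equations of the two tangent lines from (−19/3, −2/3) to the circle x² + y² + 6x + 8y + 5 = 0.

2x − y = −12 and x − 2y = −5

Write the tangent as mx − y + (−2/3 − m·(−19/3)) = 0 and set its distance from the centre to 2√5:
[m·(10/3) − (−10/3)]² = 20(m² + 1)
2m² − 5m + 2 = 0, so m = 2 or m = 1/2.
Through (−19/3, −2/3) these give 2x − y = −12 and x − 2y = −5.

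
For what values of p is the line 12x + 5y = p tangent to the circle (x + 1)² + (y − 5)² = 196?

p = −169 or p = 195

Tangency holds when the distance from the centre (−1, 5) to the line equals the radius 14:
|12·(−1) + 5·5 − p| / √169 = 14
|p − (13)| = 14·13, so p = 195 or p = −169.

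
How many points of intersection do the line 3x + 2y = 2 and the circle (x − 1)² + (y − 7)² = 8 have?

Substituting the line into the circle gives 13x² + 64x + 116 = 0.
Discriminant = (64)² − 4·13·(116) = −1936 < 0.
No real roots: the line does not meet the circle.

0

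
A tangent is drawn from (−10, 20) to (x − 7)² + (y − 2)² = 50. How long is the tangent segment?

√563

With centre O = (7, 2), |OP|² = 613 and r² = 50.
By the tangent–radius right angle, tangent length = √(|PO|² − r²) = √563.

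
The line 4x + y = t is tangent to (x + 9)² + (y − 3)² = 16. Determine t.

t = −33 ± 4√17

The line touches the circle iff its distance from (−9, 3) is 4:
|4·(−9) + 1·3 − t| / √17 = 4
|t − (−33)| = 4√17.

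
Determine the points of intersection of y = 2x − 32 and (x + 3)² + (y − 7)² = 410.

Express y = 2x − 32 and substitute into the circle:
5x² − 150x + 1120 = 0  ⟹  x² − 30x + 224 = 0
x = 16 or x = 14, giving (16, 0) and (14, −4).

(14, −4) and (16, 0)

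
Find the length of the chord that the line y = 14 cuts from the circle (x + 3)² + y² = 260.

16

Substitute y = 14:
x² + 6x − 55 = 0
x = 5 or x = −11, giving (5, 14) and (−11, 14).
|(5, 14) − (−11, 14)| = √((16)² + (0)²) = 16.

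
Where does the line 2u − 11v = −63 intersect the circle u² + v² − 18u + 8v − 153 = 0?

(−4, 5) and (18, 9)

From the line, v = (63 + 2u)/11. Substituting:
125u² − 1750u − 9000 = 0  ⟹  u² − 14u − 72 = 0
u = 18 or u = −4, giving (18, 9) and (−4, 5).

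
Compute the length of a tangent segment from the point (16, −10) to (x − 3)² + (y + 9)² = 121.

Centre (3, −9), r² = 121. |PO|² = (13)² + (−1)² = 170.
By the tangent–radius right angle, tangent length = √(|PO|² − r²) = √49 = 7.

7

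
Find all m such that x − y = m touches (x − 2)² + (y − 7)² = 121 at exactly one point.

m = −5 ± 11√2

For a tangent, require d(centre, line) = r = 11.
|1·2 − 1·7 − m| / √2 = 11
|m − (−5)| = 11√2.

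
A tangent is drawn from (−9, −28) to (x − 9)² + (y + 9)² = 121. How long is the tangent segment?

2√141

With centre O = (9, −9), |OP|² = 685 and r² = 121.
The tangent meets the radius at right angles, so tangent² = |PO|² − r² = 685 − 121 = 564.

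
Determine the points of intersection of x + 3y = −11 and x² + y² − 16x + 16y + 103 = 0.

(4, −5) and (13, −8)

Substitute y = (−11 − x)/3:
10x² − 170x + 520 = 0  ⟹  x² − 17x + 52 = 0
x = 13 or x = 4, giving (13, −8) and (4, −5).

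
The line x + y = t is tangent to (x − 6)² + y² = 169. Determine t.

t = 6 ± 13√2

For a tangent, require d(centre, line) = r = 13.
|1·6 + 1·0 − t| / √2 = 13
|t − (6)| = 13√2.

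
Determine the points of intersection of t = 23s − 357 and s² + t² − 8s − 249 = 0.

(15, −12) and (16, 11)

Express t = 23s − 357 and substitute into the circle:
530s² − 16430s + 127200 = 0  ⟹  s² − 31s + 240 = 0
s = 16 or s = 15, giving (16, 11) and (15, −12).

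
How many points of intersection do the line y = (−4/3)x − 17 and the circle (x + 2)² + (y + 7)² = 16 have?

0

Centre (−2, −7), r² = 16. Distance² from centre to line = (22)²/25 = 484/25.
Since d² > r², the line lies outside the circle.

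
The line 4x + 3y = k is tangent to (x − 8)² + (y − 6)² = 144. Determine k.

The line touches the circle iff its distance from (8, 6) is 12:
|4·8 + 3·6 − k| / √25 = 12
|k − (50)| = 12·5, so k = 110 or k = −10.

k = −10 or k = 110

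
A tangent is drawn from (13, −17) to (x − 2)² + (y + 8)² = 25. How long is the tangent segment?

The centre is (2, −8) and r = 5. The square of the distance from P to the centre is 121 + 81 = 202.
The tangent meets the radius at right angles, so tangent² = |PO|² − r² = 202 − 25 = 177.

√177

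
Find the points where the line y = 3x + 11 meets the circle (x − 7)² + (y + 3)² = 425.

From the line, y = 3x + 11. Substituting:
10x² + 70x − 180 = 0  ⟹  x² + 7x − 18 = 0
x = 2 or x = −9, giving (2, 17) and (−9, −16).

(−9, −16) and (2, 17)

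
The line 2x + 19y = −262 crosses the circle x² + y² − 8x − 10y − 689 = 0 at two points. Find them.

(−17, −12) and (21, −16)

From the line, y = (−262 − 2x)/19. Substituting:
365x² − 1460x − 130305 = 0  ⟹  x² − 4x − 357 = 0
x = 21 or x = −17, giving (21, −16) and (−17, −12).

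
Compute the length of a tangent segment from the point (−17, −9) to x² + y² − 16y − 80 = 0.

√434

Centre (0, 8), r² = 144. |PO|² = (−17)² + (−17)² = 578.
By the tangent–radius right angle, tangent length = √(|PO|² − r²) = √434.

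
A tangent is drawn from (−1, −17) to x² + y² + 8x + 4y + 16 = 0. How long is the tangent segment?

Centre (−4, −2), r² = 4. |PO|² = (3)² + (−15)² = 234.
Power of the point: PT² = |PO|² − r² = 230, so PT = √230.

√230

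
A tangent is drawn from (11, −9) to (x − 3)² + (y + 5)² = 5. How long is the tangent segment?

Centre (3, −5), r² = 5. |PO|² = (8)² + (−4)² = 80.
Power of the point: PT² = |PO|² − r² = 75, so PT = 5√3.

5√3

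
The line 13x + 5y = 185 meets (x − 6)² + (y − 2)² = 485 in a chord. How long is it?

3√194

Substitute y = (185 − 13x)/5:
194x² − 4850x + 19400 = 0  ⟹  x² − 25x + 100 = 0
x = 20 or x = 5, giving (20, −15) and (5, 24).
|(20, −15) − (5, 24)| = √((15)² + (−39)²) = 3√194.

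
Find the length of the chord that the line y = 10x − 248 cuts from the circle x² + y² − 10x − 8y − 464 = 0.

From the line, y = 10x − 248. Substituting:
101x² − 5050x + 63024 = 0  ⟹  x² − 50x + 624 = 0
x = 26 or x = 24, giving (26, 12) and (24, −8).
|(26, 12) − (24, −8)| = √((2)² + (20)²) = 2√101.

2√101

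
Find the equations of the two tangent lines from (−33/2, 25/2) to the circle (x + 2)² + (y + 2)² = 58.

7x + 3y = −78 and 3x + 7y = 38

A line y − (25/2) = m(x − (−33/2)) is tangent when its distance from (−2, −2) is √58:
[m·(29/2) − (−29/2)]² = 58(m² + 1)
21m² + 58m + 21 = 0, so m = −7/3 or m = −3/7.
With m = −7/3: 7x + 3y = −78. With m = −3/7: 3x + 7y = 38.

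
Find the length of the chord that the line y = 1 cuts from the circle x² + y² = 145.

The distance from (0, 0) to the line is 1, and r² = 145.
Half the chord is √(r² − d²) = √(144), so the full chord is 24.

24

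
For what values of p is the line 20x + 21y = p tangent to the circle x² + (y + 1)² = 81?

p = −282 or p = 240

For a tangent, require d(centre, line) = r = 9.
|20·0 + 21·(−1) − p| / √841 = 9
|p − (−21)| = 9·29, so p = 240 or p = −282.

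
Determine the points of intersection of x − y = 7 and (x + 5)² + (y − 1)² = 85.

Express y = x − 7 and substitute into the circle:
2x² − 6x + 4 = 0  ⟹  x² − 3x + 2 = 0
x = 2 or x = 1, giving (2, −5) and (1, −6).

(1, −6) and (2, −5)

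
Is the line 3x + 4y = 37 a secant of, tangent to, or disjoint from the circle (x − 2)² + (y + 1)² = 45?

disjoint

Centre (2, −1), r² = 45. Distance² from centre to line = (−35)²/25 = 49.
Since d² > r², the line lies outside the circle.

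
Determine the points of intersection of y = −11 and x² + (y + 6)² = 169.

Substitute y = −11:
x² − 144 = 0
x = 12 or x = −12, giving (12, −11) and (−12, −11).

(−12, −11) and (12, −11)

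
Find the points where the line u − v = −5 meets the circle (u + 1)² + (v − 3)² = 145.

(−10, −5) and (7, 12)

From the line, v = u + 5. Substituting:
2u² + 6u − 140 = 0  ⟹  u² + 3u − 70 = 0
u = 7 or u = −10, giving (7, 12) and (−10, −5).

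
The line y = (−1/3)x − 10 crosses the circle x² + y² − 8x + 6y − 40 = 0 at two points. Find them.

(0, −10) and (3, −11)

Substitute y = (−30 − x)/3:
10x² − 30x = 0  ⟹  x² − 3x = 0
x = 3 or x = 0, giving (3, −11) and (0, −10).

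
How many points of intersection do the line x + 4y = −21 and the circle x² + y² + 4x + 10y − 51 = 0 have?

2

Centre (−2, −5), r² = 80. Distance² from centre to line = (−1)²/17 = 1/17.
Since d² < r², the line cuts the circle twice.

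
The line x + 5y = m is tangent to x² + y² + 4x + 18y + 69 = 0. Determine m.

m = −47 ± 4√26

For a tangent, require d(centre, line) = r = 4.
|1·(−2) + 5·(−9) − m| / √26 = 4
|m − (−47)| = 4√26.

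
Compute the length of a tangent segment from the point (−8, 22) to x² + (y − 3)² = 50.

The centre is (0, 3) and r = 5√2. The square of the distance from P to the centre is 64 + 361 = 425.
The tangent meets the radius at right angles, so tangent² = |PO|² − r² = 425 − 50 = 375.

5√15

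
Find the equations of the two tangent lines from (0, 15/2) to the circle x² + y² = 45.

A line y − (15/2) = m(x − (0)) is tangent when its distance from (0, 0) is 3√5:
(0m − (−15/2))² = 45(m² + 1)
4m² − 1 = 0, so m = 1/2 or m = −1/2.
With m = 1/2: x − 2y = −15. With m = −1/2: x + 2y = 15.

x − 2y = −15 and x + 2y = 15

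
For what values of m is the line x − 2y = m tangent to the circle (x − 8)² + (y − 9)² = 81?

For a tangent, require d(centre, line) = r = 9.
|1·8 − 2·9 − m| / √5 = 9
|m − (−10)| = 9√5.

m = −10 ± 9√5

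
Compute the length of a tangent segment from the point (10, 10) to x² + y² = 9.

The centre is (0, 0) and r = 3. The square of the distance from P to the centre is 100 + 100 = 200.
The tangent meets the radius at right angles, so tangent² = |PO|² − r² = 200 − 9 = 191.

√191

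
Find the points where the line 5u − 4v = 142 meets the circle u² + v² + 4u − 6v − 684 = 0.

(14, −18) and (22, −8)

From the line, v = (−142 + 5u)/4. Substituting:
41u² − 1476u + 12628 = 0  ⟹  u² − 36u + 308 = 0
u = 22 or u = 14, giving (22, −8) and (14, −18).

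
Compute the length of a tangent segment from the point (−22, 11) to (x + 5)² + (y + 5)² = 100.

√445

Centre (−5, −5), r² = 100. |PO|² = (−17)² + (16)² = 545.
The tangent meets the radius at right angles, so tangent² = |PO|² − r² = 545 − 100 = 445.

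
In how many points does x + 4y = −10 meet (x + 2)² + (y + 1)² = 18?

2

Substituting the line into the circle gives 17x² + 76x − 188 = 0.
Δ = 5776 − (−12784) = 18560.
Two real roots: the line is a secant.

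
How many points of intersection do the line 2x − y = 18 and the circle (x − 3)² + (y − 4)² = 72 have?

2

Substituting the line into the circle gives 5x² − 94x + 421 = 0.
Δ = 8836 − 8420 = 416.
Two real roots: the line is a secant.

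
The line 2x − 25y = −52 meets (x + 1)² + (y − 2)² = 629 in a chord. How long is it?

Centre (−1, 2), r² = 629. Perpendicular distance d from centre to line = |0| / √629 = 0/√629.
Half the chord is √(r² − d²) = √(629), so the full chord is 2√629.

2√629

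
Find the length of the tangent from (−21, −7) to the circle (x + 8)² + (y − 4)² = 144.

Centre (−8, 4), r² = 144. |PO|² = (−13)² + (−11)² = 290.
By the tangent–radius right angle, tangent length = √(|PO|² − r²) = √146.

√146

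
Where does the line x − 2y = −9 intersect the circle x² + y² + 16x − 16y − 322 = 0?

Express y = (9 + x)/2 and substitute into the circle:
5x² + 50x − 1495 = 0  ⟹  x² + 10x − 299 = 0
x = 13 or x = −23, giving (13, 11) and (−23, −7).

(−23, −7) and (13, 11)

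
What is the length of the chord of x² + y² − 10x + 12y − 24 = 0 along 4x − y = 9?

Substitute y = 4x − 9:
17x² − 34x − 51 = 0  ⟹  x² − 2x − 3 = 0
x = 3 or x = −1, giving (3, 3) and (−1, −13).
Chord length = distance between (3, 3) and (−1, −13) = √272 = 4√17.

4√17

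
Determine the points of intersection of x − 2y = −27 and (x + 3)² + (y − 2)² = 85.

Substitute y = (27 + x)/2:
5x² + 70x + 225 = 0  ⟹  x² + 14x + 45 = 0
x = −5 or x = −9, giving (−5, 11) and (−9, 9).

(−9, 9) and (−5, 11)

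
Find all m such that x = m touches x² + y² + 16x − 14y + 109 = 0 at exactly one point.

m = −10 or m = −6

The line touches the circle iff its distance from (−8, 7) is 2:
|1·(−8) + 0·7 − m| / √1 = 2
|m − (−8)| = 2, so m = −6 or m = −10.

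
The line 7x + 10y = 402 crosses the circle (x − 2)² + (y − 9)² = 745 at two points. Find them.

Substitute y = (402 − 7x)/10:
149x² − 4768x + 23244 = 0  ⟹  x² − 32x + 156 = 0
x = 26 or x = 6, giving (26, 22) and (6, 36).

(6, 36) and (26, 22)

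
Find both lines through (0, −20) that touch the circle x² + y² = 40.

A line y − (−20) = m(x − (0)) is tangent when its distance from (0, 0) is 2√10:
(0m − (20))² = 40(m² + 1)
m² − 9 = 0, so m = 3 or m = −3.
Through (0, −20) these give 3x − y = 20 and 3x + y = −20.

3x − y = 20 and 3x + y = −20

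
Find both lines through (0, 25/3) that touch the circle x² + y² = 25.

4x + 3y = 25 and 4x − 3y = −25

Let a tangent through (0, 25/3) have slope m. Its distance from (0, 0) must equal 5:
(0m − (−25/3))² = 25(m² + 1)
9m² − 16 = 0, so m = −4/3 or m = 4/3.
With m = −4/3: 4x + 3y = 25. With m = 4/3: 4x − 3y = −25.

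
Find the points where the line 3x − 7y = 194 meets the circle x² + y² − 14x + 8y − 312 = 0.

Substitute y = (−194 + 3x)/7:
58x² − 1682x + 11484 = 0  ⟹  x² − 29x + 198 = 0
x = 18 or x = 11, giving (18, −20) and (11, −23).

(11, −23) and (18, −20)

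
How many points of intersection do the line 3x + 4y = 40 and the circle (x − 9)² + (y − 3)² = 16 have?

2

Substituting the line into the circle gives 25x² − 456x + 1824 = 0.
Discriminant = (−456)² − 4·25·(1824) = 25536 > 0.
Two real roots: the line is a secant.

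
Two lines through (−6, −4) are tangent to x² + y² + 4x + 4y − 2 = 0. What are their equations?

Let a tangent through (−6, −4) have slope m. Its distance from (−2, −2) must equal √10:
[m·(4) − (2)]² = 10(m² + 1)
3m² − 8m − 3 = 0, so m = 3 or m = −1/3.
Through (−6, −4) these give 3x − y = −14 and x + 3y = −18.

3x − y = −14 and x + 3y = −18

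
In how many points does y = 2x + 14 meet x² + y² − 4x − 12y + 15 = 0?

0

Centre (2, 6), r² = 25. Distance² from centre to line = (12)²/5 = 144/5.
Since d² > r², the line lies outside the circle.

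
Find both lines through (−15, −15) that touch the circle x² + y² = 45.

A line y − (−15) = m(x − (−15)) is tangent when its distance from (0, 0) is 3√5:
[m·(15) − (15)]² = 45(m² + 1)
2m² − 5m + 2 = 0, so m = 1/2 or m = 2.
Through (−15, −15) these give x − 2y = 15 and 2x − y = −15.

x − 2y = 15 and 2x − y = −15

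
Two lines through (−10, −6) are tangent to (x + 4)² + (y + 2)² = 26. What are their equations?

5x − y = −44 and x + 5y = −40

A line y − (−6) = m(x − (−10)) is tangent when its distance from (−4, −2) is √26:
[m·(6) − (4)]² = 26(m² + 1)
5m² − 24m − 5 = 0, so m = 5 or m = −1/5.
With m = 5: 5x − y = −44. With m = −1/5: x + 5y = −40.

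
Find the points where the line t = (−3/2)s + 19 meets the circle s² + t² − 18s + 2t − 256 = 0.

Express t = (38 − 3s)/2 and substitute into the circle:
13s² − 312s + 572 = 0  ⟹  s² − 24s + 44 = 0
s = 22 or s = 2, giving (22, −14) and (2, 16).

(2, 16) and (22, −14)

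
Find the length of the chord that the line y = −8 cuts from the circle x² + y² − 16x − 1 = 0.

Centre (8, 0), r² = 65. Perpendicular distance d from centre to line = |8| / √1 = 8.
Half the chord is √(r² − d²) = √(1), so the full chord is 2.

2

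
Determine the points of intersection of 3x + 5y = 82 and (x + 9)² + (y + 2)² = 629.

From the line, y = (82 − 3x)/5. Substituting:
34x² − 102x − 5236 = 0  ⟹  x² − 3x − 154 = 0
x = 14 or x = −11, giving (14, 8) and (−11, 23).

(−11, 23) and (14, 8)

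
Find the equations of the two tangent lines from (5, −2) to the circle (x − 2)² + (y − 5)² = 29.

5x − 2y = 29 and 2x + 5y = 0

Let a tangent through (5, −2) have slope m. Its distance from (2, 5) must equal √29:
[m·(−3) − (7)]² = 29(m² + 1)
10m² − 21m − 10 = 0, so m = 5/2 or m = −2/5.
With m = 5/2: 5x − 2y = 29. With m = −2/5: 2x + 5y = 0.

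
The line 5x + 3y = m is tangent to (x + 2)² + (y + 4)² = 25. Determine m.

For a tangent, require d(centre, line) = r = 5.
|5·(−2) + 3·(−4) − m| / √34 = 5
|m − (−22)| = 5√34.

m = −22 ± 5√34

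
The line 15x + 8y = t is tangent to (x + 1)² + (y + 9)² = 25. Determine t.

t = −172 or t = −2

For a tangent, require d(centre, line) = r = 5.
|15·(−1) + 8·(−9) − t| / √289 = 5
|t − (−87)| = 5·17, so t = −2 or t = −172.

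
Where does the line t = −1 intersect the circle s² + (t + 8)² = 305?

From the line, t = −1. Substituting:
s² − 256 = 0
s = 16 or s = −16, giving (16, −1) and (−16, −1).

(−16, −1) and (16, −1)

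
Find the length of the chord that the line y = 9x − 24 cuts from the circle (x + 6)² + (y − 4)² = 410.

Substitute y = 9x − 24:
82x² − 492x + 410 = 0  ⟹  x² − 6x + 5 = 0
x = 5 or x = 1, giving (5, 21) and (1, −15).
|(5, 21) − (1, −15)| = √((4)² + (36)²) = 4√82.

4√82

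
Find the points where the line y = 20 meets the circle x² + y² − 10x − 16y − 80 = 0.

(0, 20) and (10, 20)

Express y = 20 and substitute into the circle:
x² − 10x = 0
x = 10 or x = 0, giving (10, 20) and (0, 20).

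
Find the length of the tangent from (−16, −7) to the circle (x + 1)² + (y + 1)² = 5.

With centre O = (−1, −1), |OP|² = 261 and r² = 5.
Power of the point: PT² = |PO|² − r² = 256, so PT = 16.

16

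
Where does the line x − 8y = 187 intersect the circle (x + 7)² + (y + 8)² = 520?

From the line, y = (−187 + x)/8. Substituting:
65x² + 650x − 15015 = 0  ⟹  x² + 10x − 231 = 0
x = 11 or x = −21, giving (11, −22) and (−21, −26).

(−21, −26) and (11, −22)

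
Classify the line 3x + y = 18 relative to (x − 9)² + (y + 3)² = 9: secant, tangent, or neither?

Substituting the line into the circle gives 10x² − 144x + 513 = 0.
Δ = 20736 − 20520 = 216.
Two real roots: the line is a secant.

secant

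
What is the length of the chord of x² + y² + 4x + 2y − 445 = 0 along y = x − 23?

Substitute y = x − 23:
2x² − 40x + 38 = 0  ⟹  x² − 20x + 19 = 0
x = 19 or x = 1, giving (19, −4) and (1, −22).
Chord length = distance between (19, −4) and (1, −22) = √648 = 18√2.

18√2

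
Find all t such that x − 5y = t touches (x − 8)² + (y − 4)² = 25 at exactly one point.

For a tangent, require d(centre, line) = r = 5.
|1·8 − 5·4 − t| / √26 = 5
|t − (−12)| = 5√26.

t = −12 ± 5√26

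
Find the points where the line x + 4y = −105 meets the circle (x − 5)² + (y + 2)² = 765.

Express y = (−105 − x)/4 and substitute into the circle:
17x² + 34x − 2431 = 0  ⟹  x² + 2x − 143 = 0
x = 11 or x = −13, giving (11, −29) and (−13, −23).

(−13, −23) and (11, −29)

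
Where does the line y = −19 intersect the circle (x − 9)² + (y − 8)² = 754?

Express y = −19 and substitute into the circle:
x² − 18x + 56 = 0
x = 14 or x = 4, giving (14, −19) and (4, −19).

(4, −19) and (14, −19)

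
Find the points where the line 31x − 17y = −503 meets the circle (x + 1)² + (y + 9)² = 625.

(−25, −16) and (−8, 15)

From the line, y = (503 + 31x)/17. Substituting:
1250x² + 41250x + 250000 = 0  ⟹  x² + 33x + 200 = 0
x = −8 or x = −25, giving (−8, 15) and (−25, −16).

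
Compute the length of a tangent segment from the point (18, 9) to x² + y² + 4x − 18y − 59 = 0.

16

Centre (−2, 9), r² = 144. |PO|² = (20)² + (0)² = 400.
By the tangent–radius right angle, tangent length = √(|PO|² − r²) = √256 = 16.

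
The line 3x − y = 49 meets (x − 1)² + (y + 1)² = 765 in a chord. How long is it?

Substitute y = 3x − 49:
10x² − 290x + 1540 = 0  ⟹  x² − 29x + 154 = 0
x = 22 or x = 7, giving (22, 17) and (7, −28).
|(22, 17) − (7, −28)| = √((15)² + (45)²) = 15√10.

15√10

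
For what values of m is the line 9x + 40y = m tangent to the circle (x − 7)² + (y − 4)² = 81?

m = −146 or m = 592

For a tangent, require d(centre, line) = r = 9.
|9·7 + 40·4 − m| / √1681 = 9
|m − (223)| = 9·41, so m = 592 or m = −146.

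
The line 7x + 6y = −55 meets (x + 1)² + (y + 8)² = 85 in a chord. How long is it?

The distance from (−1, −8) to the line is 0/√85, and r² = 85.
Half the chord is √(r² − d²) = √(85), so the full chord is 2√85.

2√85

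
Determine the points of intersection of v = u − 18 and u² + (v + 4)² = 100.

From the line, v = u − 18. Substituting:
2u² − 28u + 96 = 0  ⟹  u² − 14u + 48 = 0
u = 8 or u = 6, giving (8, −10) and (6, −12).

(6, −12) and (8, −10)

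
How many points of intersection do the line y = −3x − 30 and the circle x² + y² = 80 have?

0

Substituting the line into the circle gives 10x² + 180x + 820 = 0.
Discriminant = (180)² − 4·10·(820) = −400 < 0.
No real roots: the line does not meet the circle.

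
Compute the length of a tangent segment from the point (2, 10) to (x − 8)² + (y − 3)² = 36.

7

The centre is (8, 3) and r = 6. The square of the distance from P to the centre is 36 + 49 = 85.
The tangent meets the radius at right angles, so tangent² = |PO|² − r² = 85 − 36 = 49.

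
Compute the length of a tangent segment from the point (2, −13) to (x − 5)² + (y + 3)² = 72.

√37

With centre O = (5, −3), |OP|² = 109 and r² = 72.
The tangent meets the radius at right angles, so tangent² = |PO|² − r² = 109 − 72 = 37.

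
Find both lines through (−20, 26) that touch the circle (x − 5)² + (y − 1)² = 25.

3x + 4y = 44 and 4x + 3y = −2

Let a tangent through (−20, 26) have slope m. Its distance from (5, 1) must equal 5:
(25m − (−25))² = 25(m² + 1)
12m² + 25m + 12 = 0, so m = −3/4 or m = −4/3.
Through (−20, 26) these give 3x + 4y = 44 and 4x + 3y = −2.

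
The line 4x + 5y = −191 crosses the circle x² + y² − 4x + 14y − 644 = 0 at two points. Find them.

Express y = (−191 − 4x)/5 and substitute into the circle:
41x² + 1148x + 7011 = 0  ⟹  x² + 28x + 171 = 0
x = −9 or x = −19, giving (−9, −31) and (−19, −23).

(−19, −23) and (−9, −31)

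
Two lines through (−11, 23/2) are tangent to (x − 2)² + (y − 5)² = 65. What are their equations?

Let a tangent through (−11, 23/2) have slope m. Its distance from (2, 5) must equal √65:
[m·(13) − (−13/2)]² = 65(m² + 1)
32m² + 52m − 7 = 0, so m = 1/8 or m = −7/4.
With m = 1/8: x − 8y = −103. With m = −7/4: 7x + 4y = −31.

x − 8y = −103 and 7x + 4y = −31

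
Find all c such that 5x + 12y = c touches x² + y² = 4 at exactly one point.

For a tangent, require d(centre, line) = r = 2.
|5·0 + 12·0 − c| / √169 = 2
|c| = 2·13, so c = 26 or c = −26.

c = −26 or c = 26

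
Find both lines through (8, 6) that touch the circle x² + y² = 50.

A line y − (6) = m(x − (8)) is tangent when its distance from (0, 0) is 5√2:
(−8m − (−6))² = 50(m² + 1)
7m² − 48m − 7 = 0, so m = 7 or m = −1/7.
With m = 7: 7x − y = 50. With m = −1/7: x + 7y = 50.

7x − y = 50 and x + 7y = 50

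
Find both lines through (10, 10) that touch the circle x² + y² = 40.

3x − y = 20 and x − 3y = −20

Write the tangent as mx − y + (10 − m·(10)) = 0 and set its distance from the centre to 2√10:
[m·(−10) − (−10)]² = 40(m² + 1)
3m² − 10m + 3 = 0, so m = 3 or m = 1/3.
Through (10, 10) these give 3x − y = 20 and x − 3y = −20.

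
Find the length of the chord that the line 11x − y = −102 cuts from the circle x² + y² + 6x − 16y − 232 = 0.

Centre (−3, 8), r² = 305. Perpendicular distance d from centre to line = |61| / √122 = 61/√122.
Half the chord is √(r² − d²) = √(549/2), so the full chord is 3√122.

3√122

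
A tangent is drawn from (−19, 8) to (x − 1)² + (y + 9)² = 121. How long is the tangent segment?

The centre is (1, −9) and r = 11. The square of the distance from P to the centre is 400 + 289 = 689.
By the tangent–radius right angle, tangent length = √(|PO|² − r²) = √568 = 2√142.

2√142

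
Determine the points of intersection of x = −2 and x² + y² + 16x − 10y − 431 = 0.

The line gives x = −2. Substituting into the circle:
y² − 10y − 459 = 0
y = 27 or y = −17, giving (−2, 27) and (−2, −17).

(−2, −17) and (−2, 27)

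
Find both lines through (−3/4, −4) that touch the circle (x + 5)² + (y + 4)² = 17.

4x + y = −7 and 4x − y = 1

A line y − (−4) = m(x − (−3/4)) is tangent when its distance from (−5, −4) is √17:
(−17/4m − (0))² = 17(m² + 1)
m² − 16 = 0, so m = −4 or m = 4.
With m = −4: 4x + y = −7. With m = 4: 4x − y = 1.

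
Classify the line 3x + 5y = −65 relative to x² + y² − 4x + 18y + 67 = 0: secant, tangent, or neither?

d² = (3·2 + 5·(−9) − (−65))²/34 = 338/17; r² = 18.
Since d² > r², the line lies outside the circle.

neither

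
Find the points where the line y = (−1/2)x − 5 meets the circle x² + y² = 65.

From the line, y = (−10 − x)/2. Substituting:
5x² + 20x − 160 = 0  ⟹  x² + 4x − 32 = 0
x = 4 or x = −8, giving (4, −7) and (−8, −1).

(−8, −1) and (4, −7)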